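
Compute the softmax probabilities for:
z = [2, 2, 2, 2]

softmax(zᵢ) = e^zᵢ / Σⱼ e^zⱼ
p = [0.25, 0.25, 0.25, 0.25]

exp(z) = [7.389, 7.389, 7.389, 7.389]
Sum = 29.56
p = [0.25, 0.25, 0.25, 0.25]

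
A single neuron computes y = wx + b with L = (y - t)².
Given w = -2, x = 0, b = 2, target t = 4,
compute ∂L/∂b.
∂L/∂b = -4

y = wx + b = (-2)(0) + 2 = 2
∂L/∂y = 2(y - t) = 2(2 - 4) = -4
∂y/∂b = 1
∂L/∂b = ∂L/∂y · ∂y/∂b = -4 × 1 = -4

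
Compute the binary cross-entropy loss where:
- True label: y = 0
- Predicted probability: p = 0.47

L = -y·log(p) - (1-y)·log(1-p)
L = 0.6349

L = -0·log(0.47) - 1·log(0.53) = -log(0.53) = 0.6349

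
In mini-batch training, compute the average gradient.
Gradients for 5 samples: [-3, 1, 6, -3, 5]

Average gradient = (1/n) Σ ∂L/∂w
Average gradient = 1.2

Average = (1/5)(-3 + 1 + 6 + -3 + 5) = 6/5 = 1.2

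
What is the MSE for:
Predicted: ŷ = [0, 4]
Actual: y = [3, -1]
MSE = 17

MSE = (1/2)((0-3)² + (4--1)²) = (1/2)(9 + 25) = 17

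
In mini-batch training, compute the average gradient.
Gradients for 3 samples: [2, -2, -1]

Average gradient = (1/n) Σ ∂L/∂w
Average gradient = -0.3333

Average = (1/3)(2 + -2 + -1) = -1/3 = -0.3333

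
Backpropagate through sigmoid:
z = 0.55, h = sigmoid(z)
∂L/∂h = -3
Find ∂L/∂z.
∂L/∂z = -0.696

σ(0.55) = 0.6341
σ'(0.55) = σ(0.55)(1 - σ(0.55)) = 0.6341 × 0.3659 = 0.232
∂L/∂z = ∂L/∂h · σ'(z) = -3 × 0.232 = -0.696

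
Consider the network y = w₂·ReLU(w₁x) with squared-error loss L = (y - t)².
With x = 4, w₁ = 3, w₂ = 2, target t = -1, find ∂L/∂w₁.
∂L/∂w₁ = 400

Forward pass:
z = w₁x = 3×4 = 12
h = ReLU(12) = 12
y = w₂h = 2×12 = 24

Backward pass:
∂L/∂y = 2(y - t) = 2(24 - -1) = 50
∂y/∂h = w₂ = 2
∂h/∂z = 1 (ReLU derivative)
∂z/∂w₁ = x = 4

∂L/∂w₁ = 50 × 2 × 1 × 4 = 400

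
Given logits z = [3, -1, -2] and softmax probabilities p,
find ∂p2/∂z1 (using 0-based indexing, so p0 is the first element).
∂p2/∂z1 = -0.0001175

p = softmax(z) = [0.9756, 0.01787, 0.006573]
p2 = 0.006573, p1 = 0.01787

∂p2/∂z1 = -p2 × p1 = -0.006573 × 0.01787 = -0.0001175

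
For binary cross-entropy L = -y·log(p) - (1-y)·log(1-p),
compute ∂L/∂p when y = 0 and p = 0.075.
∂L/∂p = 1.081

∂L/∂p = -y/p + (1-y)/(1-p) = 0 + 1/0.925 = 1.081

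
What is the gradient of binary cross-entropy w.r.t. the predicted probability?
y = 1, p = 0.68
∂L/∂p = -1.471

∂L/∂p = -y/p + (1-y)/(1-p) = -1/0.68 + 0 = -1.471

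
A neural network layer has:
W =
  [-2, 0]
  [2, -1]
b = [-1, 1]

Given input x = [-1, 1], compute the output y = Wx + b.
y = [1, -2]

Wx = [-2×-1 + 0×1, 2×-1 + -1×1]
   = [2, -3]
y = Wx + b = [2 + -1, -3 + 1] = [1, -2]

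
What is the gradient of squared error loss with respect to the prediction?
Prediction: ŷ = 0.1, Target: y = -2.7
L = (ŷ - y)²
∂L/∂ŷ = 5.6

∂L/∂ŷ = 2(ŷ - y) = 2(0.1 - -2.7) = 2(2.8) = 5.6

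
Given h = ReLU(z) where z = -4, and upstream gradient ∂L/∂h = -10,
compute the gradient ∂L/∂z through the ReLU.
∂L/∂z = 0

h = ReLU(-4) = 0
Since z < 0: ∂h/∂z = 0
∂L/∂z = ∂L/∂h · ∂h/∂z = -10 × 0 = 0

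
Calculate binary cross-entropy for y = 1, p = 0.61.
L = 0.4943

L = -1·log(0.61) - 0·log(0.39) = -log(0.61) = 0.4943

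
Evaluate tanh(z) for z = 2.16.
0.9737

tanh(2.16) = (e^(2.16) - e^(-2.16))/(e^(2.16) + e^(-2.16)) = 0.9737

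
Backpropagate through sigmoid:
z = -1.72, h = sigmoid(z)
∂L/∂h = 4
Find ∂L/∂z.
∂L/∂z = 0.5152

σ(-1.72) = 0.1519
σ'(-1.72) = σ(-1.72)(1 - σ(-1.72)) = 0.1519 × 0.8481 = 0.1288
∂L/∂z = ∂L/∂h · σ'(z) = 4 × 0.1288 = 0.5152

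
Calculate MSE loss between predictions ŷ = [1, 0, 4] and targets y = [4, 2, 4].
MSE = 4.333

MSE = (1/3)((1-4)² + (0-2)² + (4-4)²) = (1/3)(9 + 4 + 0) = 4.333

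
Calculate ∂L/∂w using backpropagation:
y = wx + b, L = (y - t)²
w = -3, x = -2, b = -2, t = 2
∂L/∂w = -8

y = wx + b = (-3)(-2) + -2 = 4
∂L/∂y = 2(y - t) = 2(4 - 2) = 4
∂y/∂w = x = -2
∂L/∂w = ∂L/∂y · ∂y/∂w = 4 × -2 = -8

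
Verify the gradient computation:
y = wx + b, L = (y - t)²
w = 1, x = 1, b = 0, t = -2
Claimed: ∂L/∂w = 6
Correct

y = (1)(1) + 0 = 1
∂L/∂y = 2(y - t) = 2(1 - -2) = 6
∂y/∂w = x = 1
∂L/∂w = 6 × 1 = 6

Claimed value: 6
Correct: The correct gradient is 6.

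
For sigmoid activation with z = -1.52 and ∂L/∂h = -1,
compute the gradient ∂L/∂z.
∂L/∂z = -0.1473

σ(-1.52) = 0.1795
σ'(-1.52) = σ(-1.52)(1 - σ(-1.52)) = 0.1795 × 0.8205 = 0.1473
∂L/∂z = ∂L/∂h · σ'(z) = -1 × 0.1473 = -0.1473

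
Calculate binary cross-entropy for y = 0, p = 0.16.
L = 0.1744

L = -0·log(0.16) - 1·log(0.84) = -log(0.84) = 0.1744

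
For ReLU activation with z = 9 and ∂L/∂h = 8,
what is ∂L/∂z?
∂L/∂z = 8

h = ReLU(9) = 9
Since z > 0: ∂h/∂z = 1
∂L/∂z = ∂L/∂h · ∂h/∂z = 8 × 1 = 8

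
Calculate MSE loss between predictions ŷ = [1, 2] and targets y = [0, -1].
MSE = 5

MSE = (1/2)((1-0)² + (2--1)²) = (1/2)(1 + 9) = 5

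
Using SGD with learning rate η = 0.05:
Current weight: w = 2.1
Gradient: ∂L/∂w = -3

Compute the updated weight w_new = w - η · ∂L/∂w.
w_new = 2.25

w_new = w - η·∂L/∂w = 2.1 - 0.05×(-3) = 2.1 - (-0.15) = 2.25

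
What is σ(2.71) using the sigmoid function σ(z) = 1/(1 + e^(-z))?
0.9376

sigmoid(2.71) = 1/(1 + e^(-2.71)) = 1/(1 + 0.06654) = 0.9376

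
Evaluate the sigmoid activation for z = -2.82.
0.05625

sigmoid(-2.82) = 1/(1 + e^(2.82)) = 1/(1 + 16.78) = 0.05625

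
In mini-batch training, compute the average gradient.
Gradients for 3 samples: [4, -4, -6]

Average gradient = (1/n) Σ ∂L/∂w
Average gradient = -2

Average = (1/3)(4 + -4 + -6) = -6/3 = -2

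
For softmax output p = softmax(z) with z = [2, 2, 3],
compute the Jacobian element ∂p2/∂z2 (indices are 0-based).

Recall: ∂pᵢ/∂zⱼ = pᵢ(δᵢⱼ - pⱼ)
∂p2/∂z2 = 0.2442

p = softmax(z) = [0.2119, 0.2119, 0.5761]
p2 = 0.5761

∂p2/∂z2 = p2(1 - p2) = 0.5761 × (1 - 0.5761) = 0.2442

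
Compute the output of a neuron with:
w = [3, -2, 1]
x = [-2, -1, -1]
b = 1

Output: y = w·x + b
y = -4

y = (3)(-2) + (-2)(-1) + (1)(-1) + 1 = -4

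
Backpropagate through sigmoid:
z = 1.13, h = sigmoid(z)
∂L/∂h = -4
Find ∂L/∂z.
∂L/∂z = -0.7382

σ(1.13) = 0.7558
σ'(1.13) = σ(1.13)(1 - σ(1.13)) = 0.7558 × 0.2442 = 0.1845
∂L/∂z = ∂L/∂h · σ'(z) = -4 × 0.1845 = -0.7382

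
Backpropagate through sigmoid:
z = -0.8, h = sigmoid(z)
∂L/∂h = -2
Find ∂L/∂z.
∂L/∂z = -0.4278

σ(-0.8) = 0.31
σ'(-0.8) = σ(-0.8)(1 - σ(-0.8)) = 0.31 × 0.69 = 0.2139
∂L/∂z = ∂L/∂h · σ'(z) = -2 × 0.2139 = -0.4278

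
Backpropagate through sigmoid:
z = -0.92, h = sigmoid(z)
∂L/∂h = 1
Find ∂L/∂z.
∂L/∂z = 0.2038

σ(-0.92) = 0.285
σ'(-0.92) = σ(-0.92)(1 - σ(-0.92)) = 0.285 × 0.715 = 0.2038
∂L/∂z = ∂L/∂h · σ'(z) = 1 × 0.2038 = 0.2038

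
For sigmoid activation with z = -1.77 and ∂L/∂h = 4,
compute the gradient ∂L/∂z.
∂L/∂z = 0.4974

σ(-1.77) = 0.1455
σ'(-1.77) = σ(-1.77)(1 - σ(-1.77)) = 0.1455 × 0.8545 = 0.1244
∂L/∂z = ∂L/∂h · σ'(z) = 4 × 0.1244 = 0.4974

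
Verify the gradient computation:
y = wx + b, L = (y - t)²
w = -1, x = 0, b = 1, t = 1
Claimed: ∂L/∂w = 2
Incorrect

y = (-1)(0) + 1 = 1
∂L/∂y = 2(y - t) = 2(1 - 1) = 0
∂y/∂w = x = 0
∂L/∂w = 0 × 0 = 0

Claimed value: 2
Incorrect: The correct gradient is 0.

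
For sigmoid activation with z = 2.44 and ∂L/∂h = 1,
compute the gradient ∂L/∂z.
∂L/∂z = 0.07375

σ(2.44) = 0.9198
σ'(2.44) = σ(2.44)(1 - σ(2.44)) = 0.9198 × 0.08017 = 0.07375
∂L/∂z = ∂L/∂h · σ'(z) = 1 × 0.07375 = 0.07375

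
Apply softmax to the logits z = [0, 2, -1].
p = [0.1142, 0.8438, 0.042]

exp(z) = [1, 7.389, 0.3679]
Sum = 8.757
p = [0.1142, 0.8438, 0.042]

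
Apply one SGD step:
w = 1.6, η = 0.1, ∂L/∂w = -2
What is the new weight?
w_new = 1.8

w_new = w - η·∂L/∂w = 1.6 - 0.1×(-2) = 1.6 - (-0.2) = 1.8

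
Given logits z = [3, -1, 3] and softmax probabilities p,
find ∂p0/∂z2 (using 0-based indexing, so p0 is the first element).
∂p0/∂z2 = -0.2455

p = softmax(z) = [0.4955, 0.009075, 0.4955]
p0 = 0.4955, p2 = 0.4955

∂p0/∂z2 = -p0 × p2 = -0.4955 × 0.4955 = -0.2455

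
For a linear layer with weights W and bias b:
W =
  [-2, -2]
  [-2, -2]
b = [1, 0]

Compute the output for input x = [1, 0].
y = [-1, -2]

Wx = [-2×1 + -2×0, -2×1 + -2×0]
   = [-2, -2]
y = Wx + b = [-2 + 1, -2 + 0] = [-1, -2]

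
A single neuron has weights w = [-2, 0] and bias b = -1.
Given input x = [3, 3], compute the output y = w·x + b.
y = -7

y = (-2)(3) + (0)(3) + -1 = -7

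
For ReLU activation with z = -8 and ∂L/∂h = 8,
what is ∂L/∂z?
∂L/∂z = 0

h = ReLU(-8) = 0
Since z < 0: ∂h/∂z = 0
∂L/∂z = ∂L/∂h · ∂h/∂z = 8 × 0 = 0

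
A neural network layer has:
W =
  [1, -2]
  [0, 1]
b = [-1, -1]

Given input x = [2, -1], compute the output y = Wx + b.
y = [3, -2]

Wx = [1×2 + -2×-1, 0×2 + 1×-1]
   = [4, -1]
y = Wx + b = [4 + -1, -1 + -1] = [3, -2]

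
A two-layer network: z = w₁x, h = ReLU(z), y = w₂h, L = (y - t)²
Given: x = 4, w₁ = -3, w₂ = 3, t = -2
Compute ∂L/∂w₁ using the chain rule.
∂L/∂w₁ = 0

Forward pass:
z = w₁x = -3×4 = -12
h = ReLU(-12) = 0
y = w₂h = 3×0 = 0

Backward pass:
∂L/∂y = 2(y - t) = 2(0 - -2) = 4
∂y/∂h = w₂ = 3
∂h/∂z = 0 (ReLU derivative)
∂z/∂w₁ = x = 4

∂L/∂w₁ = 4 × 3 × 0 × 4 = 0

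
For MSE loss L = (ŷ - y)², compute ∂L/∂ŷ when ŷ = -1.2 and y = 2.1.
∂L/∂ŷ = -6.6

∂L/∂ŷ = 2(ŷ - y) = 2(-1.2 - 2.1) = 2(-3.3) = -6.6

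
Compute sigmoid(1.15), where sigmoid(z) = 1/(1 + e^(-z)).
0.7595

sigmoid(1.15) = 1/(1 + e^(-1.15)) = 1/(1 + 0.3166) = 0.7595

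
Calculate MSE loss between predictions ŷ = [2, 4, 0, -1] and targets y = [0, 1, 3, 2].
MSE = 7.75

MSE = (1/4)((2-0)² + (4-1)² + (0-3)² + (-1-2)²) = (1/4)(4 + 9 + 9 + 9) = 7.75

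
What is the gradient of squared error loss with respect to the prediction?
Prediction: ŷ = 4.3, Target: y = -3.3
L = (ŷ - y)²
∂L/∂ŷ = 15.2

∂L/∂ŷ = 2(ŷ - y) = 2(4.3 - -3.3) = 2(7.6) = 15.2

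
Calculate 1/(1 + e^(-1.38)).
0.799

sigmoid(1.38) = 1/(1 + e^(-1.38)) = 1/(1 + 0.2516) = 0.799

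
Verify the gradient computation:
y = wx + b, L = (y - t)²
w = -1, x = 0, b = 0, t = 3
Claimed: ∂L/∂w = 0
Correct

y = (-1)(0) + 0 = 0
∂L/∂y = 2(y - t) = 2(0 - 3) = -6
∂y/∂w = x = 0
∂L/∂w = -6 × 0 = 0

Claimed value: 0
Correct: The correct gradient is 0.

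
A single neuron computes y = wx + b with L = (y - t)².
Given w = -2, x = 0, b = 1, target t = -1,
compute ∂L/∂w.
∂L/∂w = 0

y = wx + b = (-2)(0) + 1 = 1
∂L/∂y = 2(y - t) = 2(1 - -1) = 4
∂y/∂w = x = 0
∂L/∂w = ∂L/∂y · ∂y/∂w = 4 × 0 = 0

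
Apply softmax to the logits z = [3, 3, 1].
p = [0.4683, 0.4683, 0.0634]

exp(z) = [20.09, 20.09, 2.718]
Sum = 42.89
p = [0.4683, 0.4683, 0.0634]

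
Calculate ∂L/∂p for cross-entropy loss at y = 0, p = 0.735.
∂L/∂p = 3.774

∂L/∂p = -y/p + (1-y)/(1-p) = 0 + 1/0.265 = 3.774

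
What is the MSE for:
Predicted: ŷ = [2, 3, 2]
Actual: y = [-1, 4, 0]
MSE = 4.667

MSE = (1/3)((2--1)² + (3-4)² + (2-0)²) = (1/3)(9 + 1 + 4) = 4.667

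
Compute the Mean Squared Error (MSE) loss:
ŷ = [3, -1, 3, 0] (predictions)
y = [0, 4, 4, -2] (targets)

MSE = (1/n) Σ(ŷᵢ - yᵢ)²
MSE = 9.75

MSE = (1/4)((3-0)² + (-1-4)² + (3-4)² + (0--2)²) = (1/4)(9 + 25 + 1 + 4) = 9.75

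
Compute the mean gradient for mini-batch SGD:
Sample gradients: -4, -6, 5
Average gradient = -1.667

Average = (1/3)(-4 + -6 + 5) = -5/3 = -1.667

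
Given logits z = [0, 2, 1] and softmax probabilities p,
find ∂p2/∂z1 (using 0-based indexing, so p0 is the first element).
∂p2/∂z1 = -0.1628

p = softmax(z) = [0.09003, 0.6652, 0.2447]
p2 = 0.2447, p1 = 0.6652

∂p2/∂z1 = -p2 × p1 = -0.2447 × 0.6652 = -0.1628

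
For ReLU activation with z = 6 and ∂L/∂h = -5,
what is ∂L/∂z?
∂L/∂z = -5

h = ReLU(6) = 6
Since z > 0: ∂h/∂z = 1
∂L/∂z = ∂L/∂h · ∂h/∂z = -5 × 1 = -5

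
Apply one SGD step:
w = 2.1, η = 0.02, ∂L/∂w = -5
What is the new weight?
w_new = 2.2

w_new = w - η·∂L/∂w = 2.1 - 0.02×(-5) = 2.1 - (-0.1) = 2.2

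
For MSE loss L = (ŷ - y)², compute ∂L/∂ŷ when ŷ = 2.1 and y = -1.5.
∂L/∂ŷ = 7.2

∂L/∂ŷ = 2(ŷ - y) = 2(2.1 - -1.5) = 2(3.6) = 7.2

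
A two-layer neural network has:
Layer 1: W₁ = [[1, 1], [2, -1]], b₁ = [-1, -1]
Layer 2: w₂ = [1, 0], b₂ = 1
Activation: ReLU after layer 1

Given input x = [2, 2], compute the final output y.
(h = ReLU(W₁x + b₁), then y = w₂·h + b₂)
y = 4

Layer 1 pre-activation: z₁ = [3, 1]
After ReLU: h = [3, 1]
Layer 2 output: y = 1×3 + 0×1 + 1 = 4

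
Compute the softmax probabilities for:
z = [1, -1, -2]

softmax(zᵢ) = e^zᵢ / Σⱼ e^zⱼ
p = [0.8438, 0.1142, 0.042]

exp(z) = [2.718, 0.3679, 0.1353]
Sum = 3.221
p = [0.8438, 0.1142, 0.042]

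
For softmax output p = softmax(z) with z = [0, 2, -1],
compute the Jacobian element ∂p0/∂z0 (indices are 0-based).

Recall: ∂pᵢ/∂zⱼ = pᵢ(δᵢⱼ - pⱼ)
∂p0/∂z0 = 0.1012

p = softmax(z) = [0.1142, 0.8438, 0.04201]
p0 = 0.1142

∂p0/∂z0 = p0(1 - p0) = 0.1142 × (1 - 0.1142) = 0.1012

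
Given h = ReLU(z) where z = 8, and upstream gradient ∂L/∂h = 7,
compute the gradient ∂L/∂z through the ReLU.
∂L/∂z = 7

h = ReLU(8) = 8
Since z > 0: ∂h/∂z = 1
∂L/∂z = ∂L/∂h · ∂h/∂z = 7 × 1 = 7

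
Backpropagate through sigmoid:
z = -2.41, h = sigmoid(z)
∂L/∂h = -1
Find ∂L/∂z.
∂L/∂z = -0.07562

σ(-2.41) = 0.08241
σ'(-2.41) = σ(-2.41)(1 - σ(-2.41)) = 0.08241 × 0.9176 = 0.07562
∂L/∂z = ∂L/∂h · σ'(z) = -1 × 0.07562 = -0.07562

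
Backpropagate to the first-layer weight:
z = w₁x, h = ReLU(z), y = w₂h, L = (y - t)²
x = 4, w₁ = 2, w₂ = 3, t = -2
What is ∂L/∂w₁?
∂L/∂w₁ = 624

Forward pass:
z = w₁x = 2×4 = 8
h = ReLU(8) = 8
y = w₂h = 3×8 = 24

Backward pass:
∂L/∂y = 2(y - t) = 2(24 - -2) = 52
∂y/∂h = w₂ = 3
∂h/∂z = 1 (ReLU derivative)
∂z/∂w₁ = x = 4

∂L/∂w₁ = 52 × 3 × 1 × 4 = 624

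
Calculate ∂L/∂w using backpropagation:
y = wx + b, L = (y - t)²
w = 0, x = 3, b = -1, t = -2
∂L/∂w = 6

y = wx + b = (0)(3) + -1 = -1
∂L/∂y = 2(y - t) = 2(-1 - -2) = 2
∂y/∂w = x = 3
∂L/∂w = ∂L/∂y · ∂y/∂w = 2 × 3 = 6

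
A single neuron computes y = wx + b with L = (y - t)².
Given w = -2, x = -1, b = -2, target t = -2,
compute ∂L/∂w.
∂L/∂w = -4

y = wx + b = (-2)(-1) + -2 = 0
∂L/∂y = 2(y - t) = 2(0 - -2) = 4
∂y/∂w = x = -1
∂L/∂w = ∂L/∂y · ∂y/∂w = 4 × -1 = -4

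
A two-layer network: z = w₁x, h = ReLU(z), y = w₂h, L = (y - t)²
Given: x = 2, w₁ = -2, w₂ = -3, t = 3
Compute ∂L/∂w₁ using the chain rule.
∂L/∂w₁ = 0

Forward pass:
z = w₁x = -2×2 = -4
h = ReLU(-4) = 0
y = w₂h = -3×0 = 0

Backward pass:
∂L/∂y = 2(y - t) = 2(0 - 3) = -6
∂y/∂h = w₂ = -3
∂h/∂z = 0 (ReLU derivative)
∂z/∂w₁ = x = 2

∂L/∂w₁ = -6 × -3 × 0 × 2 = 0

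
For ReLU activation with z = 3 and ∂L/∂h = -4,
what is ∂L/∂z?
∂L/∂z = -4

h = ReLU(3) = 3
Since z > 0: ∂h/∂z = 1
∂L/∂z = ∂L/∂h · ∂h/∂z = -4 × 1 = -4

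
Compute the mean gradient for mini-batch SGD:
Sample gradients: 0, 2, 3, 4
Average gradient = 2.25

Average = (1/4)(0 + 2 + 3 + 4) = 9/4 = 2.25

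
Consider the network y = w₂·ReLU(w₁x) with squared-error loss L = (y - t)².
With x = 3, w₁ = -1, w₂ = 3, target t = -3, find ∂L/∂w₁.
∂L/∂w₁ = 0

Forward pass:
z = w₁x = -1×3 = -3
h = ReLU(-3) = 0
y = w₂h = 3×0 = 0

Backward pass:
∂L/∂y = 2(y - t) = 2(0 - -3) = 6
∂y/∂h = w₂ = 3
∂h/∂z = 0 (ReLU derivative)
∂z/∂w₁ = x = 3

∂L/∂w₁ = 6 × 3 × 0 × 3 = 0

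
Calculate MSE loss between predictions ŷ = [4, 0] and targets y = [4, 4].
MSE = 8

MSE = (1/2)((4-4)² + (0-4)²) = (1/2)(0 + 16) = 8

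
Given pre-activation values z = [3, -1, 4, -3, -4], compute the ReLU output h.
h = [3, 0, 4, 0, 0]

ReLU applied element-wise: max(0,3)=3, max(0,-1)=0, max(0,4)=4, max(0,-3)=0, max(0,-4)=0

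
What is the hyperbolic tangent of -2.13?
-0.9721

tanh(-2.13) = (e^(-2.13) - e^(2.13))/(e^(-2.13) + e^(2.13)) = -0.9721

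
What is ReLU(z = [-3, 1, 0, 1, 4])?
h = [0, 1, 0, 1, 4]

ReLU applied element-wise: max(0,-3)=0, max(0,1)=1, max(0,0)=0, max(0,1)=1, max(0,4)=4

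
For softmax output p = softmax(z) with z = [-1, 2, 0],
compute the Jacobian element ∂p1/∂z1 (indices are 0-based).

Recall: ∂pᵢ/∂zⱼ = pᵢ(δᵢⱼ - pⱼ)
∂p1/∂z1 = 0.1318

p = softmax(z) = [0.04201, 0.8438, 0.1142]
p1 = 0.8438

∂p1/∂z1 = p1(1 - p1) = 0.8438 × (1 - 0.8438) = 0.1318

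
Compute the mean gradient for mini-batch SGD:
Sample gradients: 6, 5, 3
Average gradient = 4.667

Average = (1/3)(6 + 5 + 3) = 14/3 = 4.667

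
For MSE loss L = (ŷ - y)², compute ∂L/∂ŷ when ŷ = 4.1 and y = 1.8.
∂L/∂ŷ = 4.6

∂L/∂ŷ = 2(ŷ - y) = 2(4.1 - 1.8) = 2(2.3) = 4.6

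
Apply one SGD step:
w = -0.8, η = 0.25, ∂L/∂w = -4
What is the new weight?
w_new = 0.2

w_new = w - η·∂L/∂w = -0.8 - 0.25×(-4) = -0.8 - (-1) = 0.2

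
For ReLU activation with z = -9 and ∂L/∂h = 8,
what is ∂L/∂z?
∂L/∂z = 0

h = ReLU(-9) = 0
Since z < 0: ∂h/∂z = 0
∂L/∂z = ∂L/∂h · ∂h/∂z = 8 × 0 = 0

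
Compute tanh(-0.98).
-0.7531

tanh(-0.98) = (e^(-0.98) - e^(0.98))/(e^(-0.98) + e^(0.98)) = -0.7531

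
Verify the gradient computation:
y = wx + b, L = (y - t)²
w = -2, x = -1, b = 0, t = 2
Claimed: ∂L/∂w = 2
Incorrect

y = (-2)(-1) + 0 = 2
∂L/∂y = 2(y - t) = 2(2 - 2) = 0
∂y/∂w = x = -1
∂L/∂w = 0 × -1 = 0

Claimed value: 2
Incorrect: The correct gradient is 0.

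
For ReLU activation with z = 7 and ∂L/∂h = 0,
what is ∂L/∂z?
∂L/∂z = 0

h = ReLU(7) = 7
Since z > 0: ∂h/∂z = 1
∂L/∂z = ∂L/∂h · ∂h/∂z = 0 × 1 = 0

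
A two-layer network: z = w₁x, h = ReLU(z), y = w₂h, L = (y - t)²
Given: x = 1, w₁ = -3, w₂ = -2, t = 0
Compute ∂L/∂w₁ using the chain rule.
∂L/∂w₁ = 0

Forward pass:
z = w₁x = -3×1 = -3
h = ReLU(-3) = 0
y = w₂h = -2×0 = 0

Backward pass:
∂L/∂y = 2(y - t) = 2(0 - 0) = 0
∂y/∂h = w₂ = -2
∂h/∂z = 0 (ReLU derivative)
∂z/∂w₁ = x = 1

∂L/∂w₁ = 0 × -2 × 0 × 1 = 0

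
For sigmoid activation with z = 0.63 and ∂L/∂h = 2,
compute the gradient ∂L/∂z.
∂L/∂z = 0.4535

σ(0.63) = 0.6525
σ'(0.63) = σ(0.63)(1 - σ(0.63)) = 0.6525 × 0.3475 = 0.2267
∂L/∂z = ∂L/∂h · σ'(z) = 2 × 0.2267 = 0.4535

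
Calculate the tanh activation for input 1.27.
0.8538

tanh(1.27) = (e^(1.27) - e^(-1.27))/(e^(1.27) + e^(-1.27)) = 0.8538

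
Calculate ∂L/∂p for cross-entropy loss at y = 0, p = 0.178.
∂L/∂p = 1.217

∂L/∂p = -y/p + (1-y)/(1-p) = 0 + 1/0.822 = 1.217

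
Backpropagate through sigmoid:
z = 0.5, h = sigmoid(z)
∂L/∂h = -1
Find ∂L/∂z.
∂L/∂z = -0.235

σ(0.5) = 0.6225
σ'(0.5) = σ(0.5)(1 - σ(0.5)) = 0.6225 × 0.3775 = 0.235
∂L/∂z = ∂L/∂h · σ'(z) = -1 × 0.235 = -0.235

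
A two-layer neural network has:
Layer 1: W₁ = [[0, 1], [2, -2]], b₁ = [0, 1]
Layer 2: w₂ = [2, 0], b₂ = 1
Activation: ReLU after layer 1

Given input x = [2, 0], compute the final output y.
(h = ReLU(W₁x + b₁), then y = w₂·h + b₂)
y = 1

Layer 1 pre-activation: z₁ = [0, 5]
After ReLU: h = [0, 5]
Layer 2 output: y = 2×0 + 0×5 + 1 = 1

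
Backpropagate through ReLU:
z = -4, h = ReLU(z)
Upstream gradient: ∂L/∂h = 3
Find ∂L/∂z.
∂L/∂z = 0

h = ReLU(-4) = 0
Since z < 0: ∂h/∂z = 0
∂L/∂z = ∂L/∂h · ∂h/∂z = 3 × 0 = 0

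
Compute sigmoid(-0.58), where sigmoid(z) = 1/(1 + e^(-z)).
0.3589

sigmoid(-0.58) = 1/(1 + e^(0.58)) = 1/(1 + 1.786) = 0.3589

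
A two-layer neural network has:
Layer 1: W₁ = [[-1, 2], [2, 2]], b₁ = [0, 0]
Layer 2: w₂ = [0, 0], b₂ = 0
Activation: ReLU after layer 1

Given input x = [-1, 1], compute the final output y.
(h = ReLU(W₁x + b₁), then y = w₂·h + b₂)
y = 0

Layer 1 pre-activation: z₁ = [3, 0]
After ReLU: h = [3, 0]
Layer 2 output: y = 0×3 + 0×0 + 0 = 0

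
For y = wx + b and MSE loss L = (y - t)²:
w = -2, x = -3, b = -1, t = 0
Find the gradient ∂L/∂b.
∂L/∂b = 10

y = wx + b = (-2)(-3) + -1 = 5
∂L/∂y = 2(y - t) = 2(5 - 0) = 10
∂y/∂b = 1
∂L/∂b = ∂L/∂y · ∂y/∂b = 10 × 1 = 10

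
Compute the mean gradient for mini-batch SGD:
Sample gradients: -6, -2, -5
Average gradient = -4.333

Average = (1/3)(-6 + -2 + -5) = -13/3 = -4.333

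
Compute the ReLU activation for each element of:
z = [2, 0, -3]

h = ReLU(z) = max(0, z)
h = [2, 0, 0]

ReLU applied element-wise: max(0,2)=2, max(0,0)=0, max(0,-3)=0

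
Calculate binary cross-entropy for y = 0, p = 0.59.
L = 0.8916

L = -0·log(0.59) - 1·log(0.41) = -log(0.41) = 0.8916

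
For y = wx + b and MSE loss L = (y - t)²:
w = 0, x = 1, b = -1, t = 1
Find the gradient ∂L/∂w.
∂L/∂w = -4

y = wx + b = (0)(1) + -1 = -1
∂L/∂y = 2(y - t) = 2(-1 - 1) = -4
∂y/∂w = x = 1
∂L/∂w = ∂L/∂y · ∂y/∂w = -4 × 1 = -4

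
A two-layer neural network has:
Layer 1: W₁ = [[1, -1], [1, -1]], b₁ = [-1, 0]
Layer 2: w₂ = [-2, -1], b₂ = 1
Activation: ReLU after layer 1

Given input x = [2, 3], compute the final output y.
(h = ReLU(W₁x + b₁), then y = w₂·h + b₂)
y = 1

Layer 1 pre-activation: z₁ = [-2, -1]
After ReLU: h = [0, 0]
Layer 2 output: y = -2×0 + -1×0 + 1 = 1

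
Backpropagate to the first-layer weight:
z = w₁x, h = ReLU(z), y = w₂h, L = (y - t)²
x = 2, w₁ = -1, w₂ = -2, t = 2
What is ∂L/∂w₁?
∂L/∂w₁ = 0

Forward pass:
z = w₁x = -1×2 = -2
h = ReLU(-2) = 0
y = w₂h = -2×0 = 0

Backward pass:
∂L/∂y = 2(y - t) = 2(0 - 2) = -4
∂y/∂h = w₂ = -2
∂h/∂z = 0 (ReLU derivative)
∂z/∂w₁ = x = 2

∂L/∂w₁ = -4 × -2 × 0 × 2 = 0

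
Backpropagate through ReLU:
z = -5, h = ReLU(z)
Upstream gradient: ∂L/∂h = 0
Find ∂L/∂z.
∂L/∂z = 0

h = ReLU(-5) = 0
Since z < 0: ∂h/∂z = 0
∂L/∂z = ∂L/∂h · ∂h/∂z = 0 × 0 = 0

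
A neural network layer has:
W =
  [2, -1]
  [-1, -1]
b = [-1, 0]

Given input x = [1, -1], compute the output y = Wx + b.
y = [2, 0]

Wx = [2×1 + -1×-1, -1×1 + -1×-1]
   = [3, 0]
y = Wx + b = [3 + -1, 0 + 0] = [2, 0]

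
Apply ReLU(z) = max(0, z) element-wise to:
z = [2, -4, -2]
h = [2, 0, 0]

ReLU applied element-wise: max(0,2)=2, max(0,-4)=0, max(0,-2)=0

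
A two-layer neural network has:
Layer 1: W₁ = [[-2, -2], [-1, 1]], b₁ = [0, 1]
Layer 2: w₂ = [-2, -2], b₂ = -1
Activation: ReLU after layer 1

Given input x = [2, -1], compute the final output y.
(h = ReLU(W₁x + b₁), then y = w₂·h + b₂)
y = -1

Layer 1 pre-activation: z₁ = [-2, -2]
After ReLU: h = [0, 0]
Layer 2 output: y = -2×0 + -2×0 + -1 = -1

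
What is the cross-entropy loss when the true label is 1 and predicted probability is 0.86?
L = 0.1508

L = -1·log(0.86) - 0·log(0.14) = -log(0.86) = 0.1508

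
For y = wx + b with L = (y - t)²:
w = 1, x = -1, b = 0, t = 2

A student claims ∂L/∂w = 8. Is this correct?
Incorrect

y = (1)(-1) + 0 = -1
∂L/∂y = 2(y - t) = 2(-1 - 2) = -6
∂y/∂w = x = -1
∂L/∂w = -6 × -1 = 6

Claimed value: 8
Incorrect: The correct gradient is 6.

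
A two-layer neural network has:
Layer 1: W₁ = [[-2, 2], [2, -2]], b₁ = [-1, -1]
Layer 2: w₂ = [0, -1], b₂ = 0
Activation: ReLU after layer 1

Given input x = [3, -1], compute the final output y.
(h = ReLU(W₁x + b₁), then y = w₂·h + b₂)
y = -7

Layer 1 pre-activation: z₁ = [-9, 7]
After ReLU: h = [0, 7]
Layer 2 output: y = 0×0 + -1×7 + 0 = -7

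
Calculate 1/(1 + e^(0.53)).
0.3705

sigmoid(-0.53) = 1/(1 + e^(0.53)) = 1/(1 + 1.699) = 0.3705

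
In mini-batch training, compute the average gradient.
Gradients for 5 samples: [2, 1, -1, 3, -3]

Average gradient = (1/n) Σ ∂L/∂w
Average gradient = 0.4

Average = (1/5)(2 + 1 + -1 + 3 + -3) = 2/5 = 0.4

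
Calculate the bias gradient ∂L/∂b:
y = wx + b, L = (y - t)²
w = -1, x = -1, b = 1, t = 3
∂L/∂b = -2

y = wx + b = (-1)(-1) + 1 = 2
∂L/∂y = 2(y - t) = 2(2 - 3) = -2
∂y/∂b = 1
∂L/∂b = ∂L/∂y · ∂y/∂b = -2 × 1 = -2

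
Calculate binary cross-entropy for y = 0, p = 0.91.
L = 2.408

L = -0·log(0.91) - 1·log(0.09) = -log(0.09) = 2.408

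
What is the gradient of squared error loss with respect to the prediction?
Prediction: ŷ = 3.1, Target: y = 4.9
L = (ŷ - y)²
∂L/∂ŷ = -3.6

∂L/∂ŷ = 2(ŷ - y) = 2(3.1 - 4.9) = 2(-1.8) = -3.6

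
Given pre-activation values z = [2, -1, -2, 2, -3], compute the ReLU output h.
h = [2, 0, 0, 2, 0]

ReLU applied element-wise: max(0,2)=2, max(0,-1)=0, max(0,-2)=0, max(0,2)=2, max(0,-3)=0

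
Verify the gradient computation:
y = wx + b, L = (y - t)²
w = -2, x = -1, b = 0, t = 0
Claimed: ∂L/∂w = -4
Correct

y = (-2)(-1) + 0 = 2
∂L/∂y = 2(y - t) = 2(2 - 0) = 4
∂y/∂w = x = -1
∂L/∂w = 4 × -1 = -4

Claimed value: -4
Correct: The correct gradient is -4.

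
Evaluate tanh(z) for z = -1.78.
-0.9447

tanh(-1.78) = (e^(-1.78) - e^(1.78))/(e^(-1.78) + e^(1.78)) = -0.9447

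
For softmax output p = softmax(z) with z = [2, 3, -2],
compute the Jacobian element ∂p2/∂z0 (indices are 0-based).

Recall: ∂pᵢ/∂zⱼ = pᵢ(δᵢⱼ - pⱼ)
∂p2/∂z0 = -0.001312

p = softmax(z) = [0.2676, 0.7275, 0.004902]
p2 = 0.004902, p0 = 0.2676

∂p2/∂z0 = -p2 × p0 = -0.004902 × 0.2676 = -0.001312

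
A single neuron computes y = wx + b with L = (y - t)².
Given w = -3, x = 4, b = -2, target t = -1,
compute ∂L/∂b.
∂L/∂b = -26

y = wx + b = (-3)(4) + -2 = -14
∂L/∂y = 2(y - t) = 2(-14 - -1) = -26
∂y/∂b = 1
∂L/∂b = ∂L/∂y · ∂y/∂b = -26 × 1 = -26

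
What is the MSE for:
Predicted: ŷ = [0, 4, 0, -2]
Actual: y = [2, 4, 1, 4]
MSE = 10.25

MSE = (1/4)((0-2)² + (4-4)² + (0-1)² + (-2-4)²) = (1/4)(4 + 0 + 1 + 36) = 10.25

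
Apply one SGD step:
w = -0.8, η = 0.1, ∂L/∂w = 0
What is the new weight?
w_new = -0.8

w_new = w - η·∂L/∂w = -0.8 - 0.1×(0) = -0.8 - (0) = -0.8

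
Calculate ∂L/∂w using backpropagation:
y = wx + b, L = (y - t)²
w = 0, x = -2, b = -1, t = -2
∂L/∂w = -4

y = wx + b = (0)(-2) + -1 = -1
∂L/∂y = 2(y - t) = 2(-1 - -2) = 2
∂y/∂w = x = -2
∂L/∂w = ∂L/∂y · ∂y/∂w = 2 × -2 = -4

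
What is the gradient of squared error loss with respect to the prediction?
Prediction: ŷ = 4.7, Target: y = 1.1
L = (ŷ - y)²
∂L/∂ŷ = 7.2

∂L/∂ŷ = 2(ŷ - y) = 2(4.7 - 1.1) = 2(3.6) = 7.2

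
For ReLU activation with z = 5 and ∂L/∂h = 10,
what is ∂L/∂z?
∂L/∂z = 10

h = ReLU(5) = 5
Since z > 0: ∂h/∂z = 1
∂L/∂z = ∂L/∂h · ∂h/∂z = 10 × 1 = 10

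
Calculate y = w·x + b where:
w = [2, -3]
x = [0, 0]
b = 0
y = 0

y = (2)(0) + (-3)(0) + 0 = 0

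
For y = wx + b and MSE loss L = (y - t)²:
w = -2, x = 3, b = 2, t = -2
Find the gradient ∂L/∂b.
∂L/∂b = -4

y = wx + b = (-2)(3) + 2 = -4
∂L/∂y = 2(y - t) = 2(-4 - -2) = -4
∂y/∂b = 1
∂L/∂b = ∂L/∂y · ∂y/∂b = -4 × 1 = -4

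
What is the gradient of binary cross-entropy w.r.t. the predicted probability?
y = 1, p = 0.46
∂L/∂p = -2.174

∂L/∂p = -y/p + (1-y)/(1-p) = -1/0.46 + 0 = -2.174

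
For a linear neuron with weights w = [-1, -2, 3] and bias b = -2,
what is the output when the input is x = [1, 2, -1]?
y = -10

y = (-1)(1) + (-2)(2) + (3)(-1) + -2 = -10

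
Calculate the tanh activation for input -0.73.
-0.6231

tanh(-0.73) = (e^(-0.73) - e^(0.73))/(e^(-0.73) + e^(0.73)) = -0.6231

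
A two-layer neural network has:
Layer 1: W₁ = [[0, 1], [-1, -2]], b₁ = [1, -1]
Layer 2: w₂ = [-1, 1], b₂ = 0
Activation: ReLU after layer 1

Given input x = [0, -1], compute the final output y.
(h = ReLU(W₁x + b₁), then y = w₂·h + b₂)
y = 1

Layer 1 pre-activation: z₁ = [0, 1]
After ReLU: h = [0, 1]
Layer 2 output: y = -1×0 + 1×1 + 0 = 1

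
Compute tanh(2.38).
0.983

tanh(2.38) = (e^(2.38) - e^(-2.38))/(e^(2.38) + e^(-2.38)) = 0.983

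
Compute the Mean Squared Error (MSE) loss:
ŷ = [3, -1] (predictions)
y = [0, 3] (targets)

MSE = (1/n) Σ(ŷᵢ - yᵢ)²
MSE = 12.5

MSE = (1/2)((3-0)² + (-1-3)²) = (1/2)(9 + 16) = 12.5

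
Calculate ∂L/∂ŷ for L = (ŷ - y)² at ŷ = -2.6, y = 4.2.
∂L/∂ŷ = -13.6

∂L/∂ŷ = 2(ŷ - y) = 2(-2.6 - 4.2) = 2(-6.8) = -13.6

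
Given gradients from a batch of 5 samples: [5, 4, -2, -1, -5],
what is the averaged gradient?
Average gradient = 0.2

Average = (1/5)(5 + 4 + -2 + -1 + -5) = 1/5 = 0.2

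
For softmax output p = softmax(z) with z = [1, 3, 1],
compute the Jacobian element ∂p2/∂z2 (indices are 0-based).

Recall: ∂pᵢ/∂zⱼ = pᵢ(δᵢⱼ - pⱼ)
∂p2/∂z2 = 0.09516

p = softmax(z) = [0.1065, 0.787, 0.1065]
p2 = 0.1065

∂p2/∂z2 = p2(1 - p2) = 0.1065 × (1 - 0.1065) = 0.09516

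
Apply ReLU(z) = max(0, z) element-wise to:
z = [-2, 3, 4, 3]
h = [0, 3, 4, 3]

ReLU applied element-wise: max(0,-2)=0, max(0,3)=3, max(0,4)=4, max(0,3)=3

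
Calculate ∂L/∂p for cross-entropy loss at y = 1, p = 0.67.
∂L/∂p = -1.493

∂L/∂p = -y/p + (1-y)/(1-p) = -1/0.67 + 0 = -1.493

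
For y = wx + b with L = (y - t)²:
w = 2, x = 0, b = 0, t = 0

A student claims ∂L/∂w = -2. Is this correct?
Incorrect

y = (2)(0) + 0 = 0
∂L/∂y = 2(y - t) = 2(0 - 0) = 0
∂y/∂w = x = 0
∂L/∂w = 0 × 0 = 0

Claimed value: -2
Incorrect: The correct gradient is 0.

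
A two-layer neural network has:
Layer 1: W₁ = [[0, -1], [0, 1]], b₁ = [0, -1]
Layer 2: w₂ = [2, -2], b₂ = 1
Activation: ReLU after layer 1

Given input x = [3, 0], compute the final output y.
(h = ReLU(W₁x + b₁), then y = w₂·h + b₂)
y = 1

Layer 1 pre-activation: z₁ = [0, -1]
After ReLU: h = [0, 0]
Layer 2 output: y = 2×0 + -2×0 + 1 = 1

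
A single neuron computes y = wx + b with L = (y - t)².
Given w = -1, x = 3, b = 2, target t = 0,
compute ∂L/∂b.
∂L/∂b = -2

y = wx + b = (-1)(3) + 2 = -1
∂L/∂y = 2(y - t) = 2(-1 - 0) = -2
∂y/∂b = 1
∂L/∂b = ∂L/∂y · ∂y/∂b = -2 × 1 = -2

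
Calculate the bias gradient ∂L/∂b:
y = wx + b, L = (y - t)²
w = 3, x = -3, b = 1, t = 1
∂L/∂b = -18

y = wx + b = (3)(-3) + 1 = -8
∂L/∂y = 2(y - t) = 2(-8 - 1) = -18
∂y/∂b = 1
∂L/∂b = ∂L/∂y · ∂y/∂b = -18 × 1 = -18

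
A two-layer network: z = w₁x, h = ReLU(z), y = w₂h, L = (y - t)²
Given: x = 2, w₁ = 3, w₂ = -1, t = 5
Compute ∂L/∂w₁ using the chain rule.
∂L/∂w₁ = 44

Forward pass:
z = w₁x = 3×2 = 6
h = ReLU(6) = 6
y = w₂h = -1×6 = -6

Backward pass:
∂L/∂y = 2(y - t) = 2(-6 - 5) = -22
∂y/∂h = w₂ = -1
∂h/∂z = 1 (ReLU derivative)
∂z/∂w₁ = x = 2

∂L/∂w₁ = -22 × -1 × 1 × 2 = 44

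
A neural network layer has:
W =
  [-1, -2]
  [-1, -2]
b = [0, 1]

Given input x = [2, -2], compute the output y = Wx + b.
y = [2, 3]

Wx = [-1×2 + -2×-2, -1×2 + -2×-2]
   = [2, 2]
y = Wx + b = [2 + 0, 2 + 1] = [2, 3]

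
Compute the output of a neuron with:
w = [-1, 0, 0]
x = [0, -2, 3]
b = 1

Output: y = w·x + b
y = 1

y = (-1)(0) + (0)(-2) + (0)(3) + 1 = 1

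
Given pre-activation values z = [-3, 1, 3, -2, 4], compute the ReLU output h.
h = [0, 1, 3, 0, 4]

ReLU applied element-wise: max(0,-3)=0, max(0,1)=1, max(0,3)=3, max(0,-2)=0, max(0,4)=4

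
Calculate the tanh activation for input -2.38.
-0.983

tanh(-2.38) = (e^(-2.38) - e^(2.38))/(e^(-2.38) + e^(2.38)) = -0.983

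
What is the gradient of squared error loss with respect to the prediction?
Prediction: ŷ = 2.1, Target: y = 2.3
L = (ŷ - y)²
∂L/∂ŷ = -0.4

∂L/∂ŷ = 2(ŷ - y) = 2(2.1 - 2.3) = 2(-0.2) = -0.4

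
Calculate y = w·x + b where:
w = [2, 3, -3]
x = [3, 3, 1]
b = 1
y = 13

y = (2)(3) + (3)(3) + (-3)(1) + 1 = 13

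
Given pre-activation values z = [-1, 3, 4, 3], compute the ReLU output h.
h = [0, 3, 4, 3]

ReLU applied element-wise: max(0,-1)=0, max(0,3)=3, max(0,4)=4, max(0,3)=3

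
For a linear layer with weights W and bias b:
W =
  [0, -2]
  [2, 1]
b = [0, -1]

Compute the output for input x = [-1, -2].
y = [4, -5]

Wx = [0×-1 + -2×-2, 2×-1 + 1×-2]
   = [4, -4]
y = Wx + b = [4 + 0, -4 + -1] = [4, -5]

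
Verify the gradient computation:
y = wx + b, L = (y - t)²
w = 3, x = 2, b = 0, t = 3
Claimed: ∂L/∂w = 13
Incorrect

y = (3)(2) + 0 = 6
∂L/∂y = 2(y - t) = 2(6 - 3) = 6
∂y/∂w = x = 2
∂L/∂w = 6 × 2 = 12

Claimed value: 13
Incorrect: The correct gradient is 12.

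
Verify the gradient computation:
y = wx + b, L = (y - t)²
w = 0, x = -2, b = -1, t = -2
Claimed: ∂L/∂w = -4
Correct

y = (0)(-2) + -1 = -1
∂L/∂y = 2(y - t) = 2(-1 - -2) = 2
∂y/∂w = x = -2
∂L/∂w = 2 × -2 = -4

Claimed value: -4
Correct: The correct gradient is -4.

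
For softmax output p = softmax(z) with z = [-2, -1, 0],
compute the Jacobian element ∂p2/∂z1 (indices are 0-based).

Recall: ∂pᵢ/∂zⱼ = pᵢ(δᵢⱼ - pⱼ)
∂p2/∂z1 = -0.1628

p = softmax(z) = [0.09003, 0.2447, 0.6652]
p2 = 0.6652, p1 = 0.2447

∂p2/∂z1 = -p2 × p1 = -0.6652 × 0.2447 = -0.1628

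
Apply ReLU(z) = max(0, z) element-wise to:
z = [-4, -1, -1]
h = [0, 0, 0]

ReLU applied element-wise: max(0,-4)=0, max(0,-1)=0, max(0,-1)=0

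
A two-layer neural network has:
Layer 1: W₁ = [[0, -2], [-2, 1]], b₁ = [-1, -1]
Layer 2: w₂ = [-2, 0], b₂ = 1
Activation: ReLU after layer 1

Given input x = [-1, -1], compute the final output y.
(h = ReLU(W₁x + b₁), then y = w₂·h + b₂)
y = -1

Layer 1 pre-activation: z₁ = [1, 0]
After ReLU: h = [1, 0]
Layer 2 output: y = -2×1 + 0×0 + 1 = -1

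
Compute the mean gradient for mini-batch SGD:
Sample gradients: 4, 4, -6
Average gradient = 0.6667

Average = (1/3)(4 + 4 + -6) = 2/3 = 0.6667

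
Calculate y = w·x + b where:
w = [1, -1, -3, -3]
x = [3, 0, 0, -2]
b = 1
y = 10

y = (1)(3) + (-1)(0) + (-3)(0) + (-3)(-2) + 1 = 10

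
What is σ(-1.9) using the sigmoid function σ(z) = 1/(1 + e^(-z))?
0.1301

sigmoid(-1.9) = 1/(1 + e^(1.9)) = 1/(1 + 6.686) = 0.1301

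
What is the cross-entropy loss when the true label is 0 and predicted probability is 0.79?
L = 1.561

L = -0·log(0.79) - 1·log(0.21) = -log(0.21) = 1.561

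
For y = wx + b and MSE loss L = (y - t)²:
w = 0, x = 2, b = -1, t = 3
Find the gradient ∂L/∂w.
∂L/∂w = -16

y = wx + b = (0)(2) + -1 = -1
∂L/∂y = 2(y - t) = 2(-1 - 3) = -8
∂y/∂w = x = 2
∂L/∂w = ∂L/∂y · ∂y/∂w = -8 × 2 = -16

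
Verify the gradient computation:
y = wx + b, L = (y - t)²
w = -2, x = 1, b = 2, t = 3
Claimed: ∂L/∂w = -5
Incorrect

y = (-2)(1) + 2 = 0
∂L/∂y = 2(y - t) = 2(0 - 3) = -6
∂y/∂w = x = 1
∂L/∂w = -6 × 1 = -6

Claimed value: -5
Incorrect: The correct gradient is -6.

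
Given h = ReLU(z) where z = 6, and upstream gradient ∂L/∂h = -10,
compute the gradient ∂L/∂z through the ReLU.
∂L/∂z = -10

h = ReLU(6) = 6
Since z > 0: ∂h/∂z = 1
∂L/∂z = ∂L/∂h · ∂h/∂z = -10 × 1 = -10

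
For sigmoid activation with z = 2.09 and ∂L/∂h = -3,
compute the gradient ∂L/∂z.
∂L/∂z = -0.2939

σ(2.09) = 0.8899
σ'(2.09) = σ(2.09)(1 - σ(2.09)) = 0.8899 × 0.1101 = 0.09796
∂L/∂z = ∂L/∂h · σ'(z) = -3 × 0.09796 = -0.2939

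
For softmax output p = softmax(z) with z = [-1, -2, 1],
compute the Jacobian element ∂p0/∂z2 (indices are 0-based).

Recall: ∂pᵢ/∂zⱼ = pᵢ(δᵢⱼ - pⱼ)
∂p0/∂z2 = -0.09636

p = softmax(z) = [0.1142, 0.04201, 0.8438]
p0 = 0.1142, p2 = 0.8438

∂p0/∂z2 = -p0 × p2 = -0.1142 × 0.8438 = -0.09636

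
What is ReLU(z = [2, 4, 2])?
h = [2, 4, 2]

ReLU applied element-wise: max(0,2)=2, max(0,4)=4, max(0,2)=2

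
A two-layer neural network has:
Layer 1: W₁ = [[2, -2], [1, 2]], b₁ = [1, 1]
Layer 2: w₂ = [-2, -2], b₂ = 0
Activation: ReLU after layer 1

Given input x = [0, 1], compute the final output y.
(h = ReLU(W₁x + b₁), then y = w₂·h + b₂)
y = -6

Layer 1 pre-activation: z₁ = [-1, 3]
After ReLU: h = [0, 3]
Layer 2 output: y = -2×0 + -2×3 + 0 = -6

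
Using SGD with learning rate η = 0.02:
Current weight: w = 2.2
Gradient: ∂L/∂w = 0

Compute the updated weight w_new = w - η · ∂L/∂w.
w_new = 2.2

w_new = w - η·∂L/∂w = 2.2 - 0.02×(0) = 2.2 - (0) = 2.2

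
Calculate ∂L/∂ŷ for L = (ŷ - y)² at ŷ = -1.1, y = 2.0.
∂L/∂ŷ = -6.2

∂L/∂ŷ = 2(ŷ - y) = 2(-1.1 - 2.0) = 2(-3.1) = -6.2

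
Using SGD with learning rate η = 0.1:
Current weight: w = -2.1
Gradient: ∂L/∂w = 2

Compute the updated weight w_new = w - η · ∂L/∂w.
w_new = -2.3

w_new = w - η·∂L/∂w = -2.1 - 0.1×(2) = -2.1 - (0.2) = -2.3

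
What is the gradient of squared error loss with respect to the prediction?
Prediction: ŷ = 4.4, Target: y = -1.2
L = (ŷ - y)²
∂L/∂ŷ = 11.2

∂L/∂ŷ = 2(ŷ - y) = 2(4.4 - -1.2) = 2(5.6) = 11.2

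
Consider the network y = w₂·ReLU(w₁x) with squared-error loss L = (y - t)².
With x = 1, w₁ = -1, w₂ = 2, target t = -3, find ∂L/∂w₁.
∂L/∂w₁ = 0

Forward pass:
z = w₁x = -1×1 = -1
h = ReLU(-1) = 0
y = w₂h = 2×0 = 0

Backward pass:
∂L/∂y = 2(y - t) = 2(0 - -3) = 6
∂y/∂h = w₂ = 2
∂h/∂z = 0 (ReLU derivative)
∂z/∂w₁ = x = 1

∂L/∂w₁ = 6 × 2 × 0 × 1 = 0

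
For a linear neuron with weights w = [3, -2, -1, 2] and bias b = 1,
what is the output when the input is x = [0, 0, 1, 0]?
y = 0

y = (3)(0) + (-2)(0) + (-1)(1) + (2)(0) + 1 = 0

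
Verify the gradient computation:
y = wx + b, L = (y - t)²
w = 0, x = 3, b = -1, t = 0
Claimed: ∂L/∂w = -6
Correct

y = (0)(3) + -1 = -1
∂L/∂y = 2(y - t) = 2(-1 - 0) = -2
∂y/∂w = x = 3
∂L/∂w = -2 × 3 = -6

Claimed value: -6
Correct: The correct gradient is -6.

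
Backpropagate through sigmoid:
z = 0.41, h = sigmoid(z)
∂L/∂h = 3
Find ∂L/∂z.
∂L/∂z = 0.7193

σ(0.41) = 0.6011
σ'(0.41) = σ(0.41)(1 - σ(0.41)) = 0.6011 × 0.3989 = 0.2398
∂L/∂z = ∂L/∂h · σ'(z) = 3 × 0.2398 = 0.7193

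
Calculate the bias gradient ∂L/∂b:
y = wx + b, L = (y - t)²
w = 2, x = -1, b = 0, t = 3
∂L/∂b = -10

y = wx + b = (2)(-1) + 0 = -2
∂L/∂y = 2(y - t) = 2(-2 - 3) = -10
∂y/∂b = 1
∂L/∂b = ∂L/∂y · ∂y/∂b = -10 × 1 = -10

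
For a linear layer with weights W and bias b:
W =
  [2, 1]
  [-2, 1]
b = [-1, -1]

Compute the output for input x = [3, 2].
y = [7, -5]

Wx = [2×3 + 1×2, -2×3 + 1×2]
   = [8, -4]
y = Wx + b = [8 + -1, -4 + -1] = [7, -5]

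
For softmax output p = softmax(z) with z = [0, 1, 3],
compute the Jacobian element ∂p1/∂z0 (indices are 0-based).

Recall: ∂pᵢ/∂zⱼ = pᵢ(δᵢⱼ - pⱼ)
∂p1/∂z0 = -0.004797

p = softmax(z) = [0.04201, 0.1142, 0.8438]
p1 = 0.1142, p0 = 0.04201

∂p1/∂z0 = -p1 × p0 = -0.1142 × 0.04201 = -0.004797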